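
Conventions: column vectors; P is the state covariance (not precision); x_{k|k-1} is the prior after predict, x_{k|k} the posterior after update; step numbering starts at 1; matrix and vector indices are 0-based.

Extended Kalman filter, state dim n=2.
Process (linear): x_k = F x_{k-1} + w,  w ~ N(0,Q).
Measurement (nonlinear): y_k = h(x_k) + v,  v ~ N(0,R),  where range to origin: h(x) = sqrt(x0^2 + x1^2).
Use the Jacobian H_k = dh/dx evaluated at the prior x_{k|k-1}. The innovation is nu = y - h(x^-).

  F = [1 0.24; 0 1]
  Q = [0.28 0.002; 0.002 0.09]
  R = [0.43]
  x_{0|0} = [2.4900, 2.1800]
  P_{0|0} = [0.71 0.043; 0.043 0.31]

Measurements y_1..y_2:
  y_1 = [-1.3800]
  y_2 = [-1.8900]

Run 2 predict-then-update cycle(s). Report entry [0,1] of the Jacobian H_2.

step 1: x^-=[3.0132, 2.1800]  P^-=[1.0285 0.1194; 0.1194 0.4000]  H_jac=[0.8102 0.5862]  S=[1.3560]  K=[0.6661; 0.2443]  nu=[-5.0991]  x^+=[-0.3836, 0.9345]  P^+=[0.4268 -0.1012; -0.1012 0.3191]
step 2: x^-=[-0.1593, 0.9345]  P^-=[0.6766 -0.0226; -0.0226 0.4091]  H_jac=[-0.1680 0.9858]  S=[0.8542]  K=[-0.1592; 0.4766]  nu=[-2.8380]  x^+=[0.2926, -0.4181]  P^+=[0.6549 0.0422; 0.0422 0.2151]

H_jac[0,1] = 0.9858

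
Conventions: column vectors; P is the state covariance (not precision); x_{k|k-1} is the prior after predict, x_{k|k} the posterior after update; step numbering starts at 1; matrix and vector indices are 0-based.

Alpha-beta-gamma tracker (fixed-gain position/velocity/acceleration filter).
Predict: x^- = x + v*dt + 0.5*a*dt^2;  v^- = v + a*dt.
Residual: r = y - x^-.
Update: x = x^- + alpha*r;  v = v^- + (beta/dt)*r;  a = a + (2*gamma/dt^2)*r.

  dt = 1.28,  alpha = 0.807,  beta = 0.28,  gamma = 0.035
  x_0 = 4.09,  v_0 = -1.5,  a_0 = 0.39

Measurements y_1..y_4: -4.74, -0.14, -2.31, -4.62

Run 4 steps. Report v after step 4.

v_post = -0.5171

step 1: x_pred=2.4895  r=-7.2295  x^+=-3.3447  v^+=-2.5823  a^+=0.0811
step 2: x_pred=-6.5835  r=6.4435  x^+=-1.3836  v^+=-1.0689  a^+=0.3564
step 3: x_pred=-2.4598  r=0.1498  x^+=-2.3389  v^+=-0.5799  a^+=0.3628
step 4: x_pred=-2.7840  r=-1.8360  x^+=-4.2656  v^+=-0.5171  a^+=0.2844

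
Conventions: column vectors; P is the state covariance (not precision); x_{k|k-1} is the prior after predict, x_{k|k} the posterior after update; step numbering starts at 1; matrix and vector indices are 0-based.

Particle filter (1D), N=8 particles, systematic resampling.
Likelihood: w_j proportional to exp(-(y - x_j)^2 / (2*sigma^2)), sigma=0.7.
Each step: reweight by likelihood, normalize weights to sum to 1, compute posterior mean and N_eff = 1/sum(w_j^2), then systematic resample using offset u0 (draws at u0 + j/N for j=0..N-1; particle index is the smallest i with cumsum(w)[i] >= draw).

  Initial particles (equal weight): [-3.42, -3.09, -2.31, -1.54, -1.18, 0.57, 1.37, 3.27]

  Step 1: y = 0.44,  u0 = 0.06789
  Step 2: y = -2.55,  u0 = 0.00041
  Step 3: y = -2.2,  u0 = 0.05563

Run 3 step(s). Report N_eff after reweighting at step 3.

N_eff = 8.0000

step 1: w=[0.0000, 0.0000, 0.0003, 0.0123, 0.0463, 0.6622, 0.2787, 0.0002]  mean=0.6856  Neff=1.9288  idx=[5, 5, 5, 5, 5, 5, 6, 6]
step 2: w=[0.1665, 0.1665, 0.1665, 0.1665, 0.1665, 0.1665, 0.0005, 0.0005]  mean=0.5709  Neff=6.0128  idx=[0, 0, 1, 2, 3, 3, 4, 5]
step 3: w=[0.1250, 0.1250, 0.1250, 0.1250, 0.1250, 0.1250, 0.1250, 0.1250]  mean=0.5700  Neff=8.0000  idx=[0, 1, 2, 3, 4, 5, 6, 7]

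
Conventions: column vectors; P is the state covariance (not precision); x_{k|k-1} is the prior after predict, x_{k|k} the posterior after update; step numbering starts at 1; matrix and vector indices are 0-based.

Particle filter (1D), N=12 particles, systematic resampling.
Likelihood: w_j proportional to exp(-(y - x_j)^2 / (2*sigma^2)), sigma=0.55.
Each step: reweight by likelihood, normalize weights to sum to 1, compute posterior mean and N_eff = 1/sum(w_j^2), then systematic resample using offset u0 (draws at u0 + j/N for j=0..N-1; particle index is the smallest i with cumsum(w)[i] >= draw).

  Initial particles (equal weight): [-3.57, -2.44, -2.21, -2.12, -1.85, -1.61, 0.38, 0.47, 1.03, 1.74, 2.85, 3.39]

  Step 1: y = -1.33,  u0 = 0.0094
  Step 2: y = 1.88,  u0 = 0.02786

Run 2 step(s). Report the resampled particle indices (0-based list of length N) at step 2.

resampled_idx = [6, 8, 8, 8, 9, 9, 10, 10, 10, 11, 11, 11]

step 1: w=[0.0001, 0.0568, 0.1211, 0.1552, 0.2786, 0.3826, 0.0035, 0.0021, 0.0000, 0.0000, 0.0000, 0.0000]  mean=-1.8648  Neff=3.7596  idx=[1, 2, 2, 3, 4, 4, 4, 4, 5, 5, 5, 5]
step 2: w=[0.0000, 0.0001, 0.0001, 0.0004, 0.0135, 0.0135, 0.0135, 0.0135, 0.2363, 0.2363, 0.2363, 0.2363]  mean=-1.6233  Neff=4.4609  idx=[6, 8, 8, 8, 9, 9, 10, 10, 10, 11, 11, 11]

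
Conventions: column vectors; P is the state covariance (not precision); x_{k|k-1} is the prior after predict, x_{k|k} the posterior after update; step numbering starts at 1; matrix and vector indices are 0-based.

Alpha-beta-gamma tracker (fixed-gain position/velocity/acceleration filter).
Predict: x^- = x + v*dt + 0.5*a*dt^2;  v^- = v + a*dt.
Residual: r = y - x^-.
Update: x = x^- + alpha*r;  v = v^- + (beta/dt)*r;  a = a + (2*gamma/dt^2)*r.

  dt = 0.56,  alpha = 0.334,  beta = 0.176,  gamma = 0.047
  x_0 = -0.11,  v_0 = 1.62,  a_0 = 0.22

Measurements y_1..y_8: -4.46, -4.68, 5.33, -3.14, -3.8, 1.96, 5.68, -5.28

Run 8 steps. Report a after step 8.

step 1: x_pred=0.8317  r=-5.2917  x^+=-0.9357  v^+=0.0801  a^+=-1.3662
step 2: x_pred=-1.1051  r=-3.5749  x^+=-2.2991  v^+=-1.8085  a^+=-2.4377
step 3: x_pred=-3.6941  r=9.0241  x^+=-0.6801  v^+=-0.3375  a^+=0.2672
step 4: x_pred=-0.8271  r=-2.3129  x^+=-1.5996  v^+=-0.9147  a^+=-0.4261
step 5: x_pred=-2.1787  r=-1.6213  x^+=-2.7202  v^+=-1.6629  a^+=-0.9120
step 6: x_pred=-3.7944  r=5.7544  x^+=-1.8725  v^+=-0.3651  a^+=0.8128
step 7: x_pred=-1.9494  r=7.6294  x^+=0.5988  v^+=2.4879  a^+=3.0997
step 8: x_pred=2.4781  r=-7.7581  x^+=-0.1131  v^+=1.7855  a^+=0.7743

a_post = 0.7743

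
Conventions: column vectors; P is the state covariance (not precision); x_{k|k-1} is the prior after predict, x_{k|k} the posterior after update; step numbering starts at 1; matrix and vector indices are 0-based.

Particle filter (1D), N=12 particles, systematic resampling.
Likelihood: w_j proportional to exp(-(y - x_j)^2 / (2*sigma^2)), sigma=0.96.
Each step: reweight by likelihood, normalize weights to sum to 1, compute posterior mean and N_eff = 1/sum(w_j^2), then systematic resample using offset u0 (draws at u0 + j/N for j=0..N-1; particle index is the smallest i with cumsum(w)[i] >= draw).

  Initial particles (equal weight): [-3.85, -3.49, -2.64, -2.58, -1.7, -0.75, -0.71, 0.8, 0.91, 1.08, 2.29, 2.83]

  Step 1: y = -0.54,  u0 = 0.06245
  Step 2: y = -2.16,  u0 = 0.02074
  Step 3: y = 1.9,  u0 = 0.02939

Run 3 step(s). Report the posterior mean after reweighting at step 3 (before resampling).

step 1: w=[0.0007, 0.0025, 0.0254, 0.0290, 0.1337, 0.2710, 0.2732, 0.1048, 0.0887, 0.0668, 0.0036, 0.0006]  mean=-0.5312  Neff=5.2418  idx=[4, 4, 5, 5, 5, 6, 6, 6, 6, 7, 8, 9]
step 2: w=[0.2175, 0.2175, 0.0829, 0.0829, 0.0829, 0.0780, 0.0780, 0.0780, 0.0780, 0.0021, 0.0015, 0.0008]  mean=-1.1435  Neff=7.1663  idx=[0, 0, 0, 1, 1, 2, 3, 4, 5, 6, 7, 8]
step 3: w=[0.0052, 0.0052, 0.0052, 0.0052, 0.0052, 0.1302, 0.1302, 0.1302, 0.1459, 0.1459, 0.1459, 0.1459]  mean=-0.7513  Neff=7.3479  idx=[5, 5, 6, 6, 7, 8, 8, 9, 9, 10, 11, 11]

post_mean = -0.7513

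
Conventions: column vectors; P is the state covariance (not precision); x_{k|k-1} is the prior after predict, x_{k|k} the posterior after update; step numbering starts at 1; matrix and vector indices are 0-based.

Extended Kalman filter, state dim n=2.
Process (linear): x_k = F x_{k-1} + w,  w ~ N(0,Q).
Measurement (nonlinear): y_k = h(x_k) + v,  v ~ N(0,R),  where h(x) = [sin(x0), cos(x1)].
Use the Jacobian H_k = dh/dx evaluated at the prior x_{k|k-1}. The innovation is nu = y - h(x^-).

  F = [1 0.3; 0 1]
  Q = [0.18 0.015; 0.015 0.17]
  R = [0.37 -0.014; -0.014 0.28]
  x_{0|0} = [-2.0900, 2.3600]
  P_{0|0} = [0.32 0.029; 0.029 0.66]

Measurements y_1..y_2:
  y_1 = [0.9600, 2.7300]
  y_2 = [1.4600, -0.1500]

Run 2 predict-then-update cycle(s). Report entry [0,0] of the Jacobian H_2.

step 1: x^-=[-1.3820, 2.3600]  P^-=[0.5768 0.2420; 0.2420 0.8300]  H_jac=[0.1877 0.0000; 0.0000 -0.7044]  S=[0.3903 -0.0460; -0.0460 0.6918]  K=[0.2503 -0.2298; 0.0169 -0.8440]  nu=[1.9422, 3.4398]  x^+=[-1.6862, -0.5102]  P^+=[0.5105 0.0963; 0.0963 0.3358]
step 2: x^-=[-1.8393, -0.5102]  P^-=[0.7785 0.2120; 0.2120 0.5058]  H_jac=[-0.2653 0.0000; 0.0000 0.4883]  S=[0.4248 -0.0415; -0.0415 0.4006]  K=[-0.4657 0.2103; -0.0730 0.6090]  nu=[2.4242, -1.0227]  x^+=[-3.1832, -1.3099]  P^+=[0.6606 0.1339; 0.1339 0.3513]

H_jac[0,0] = -0.2653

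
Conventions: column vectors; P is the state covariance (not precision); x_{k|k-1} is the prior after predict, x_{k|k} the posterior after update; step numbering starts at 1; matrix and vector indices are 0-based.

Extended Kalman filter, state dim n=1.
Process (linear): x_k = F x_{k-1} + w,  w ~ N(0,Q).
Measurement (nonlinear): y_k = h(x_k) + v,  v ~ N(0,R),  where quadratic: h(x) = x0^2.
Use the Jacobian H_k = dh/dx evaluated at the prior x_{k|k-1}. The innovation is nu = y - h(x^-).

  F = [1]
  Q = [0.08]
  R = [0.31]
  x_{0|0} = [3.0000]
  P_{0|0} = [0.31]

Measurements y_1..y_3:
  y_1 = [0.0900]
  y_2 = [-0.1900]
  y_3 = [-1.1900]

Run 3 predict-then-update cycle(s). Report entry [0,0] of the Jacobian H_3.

step 1: x^-=[3.0000]  P^-=[0.3900]  H_jac=[6.0000]  S=[14.3500]  K=[0.1631]  nu=[-8.9100]  x^+=[1.5471]  P^+=[0.0084]
step 2: x^-=[1.5471]  P^-=[0.0884]  H_jac=[3.0942]  S=[1.1566]  K=[0.2366]  nu=[-2.5835]  x^+=[0.9359]  P^+=[0.0237]
step 3: x^-=[0.9359]  P^-=[0.1037]  H_jac=[1.8719]  S=[0.6734]  K=[0.2883]  nu=[-2.0660]  x^+=[0.3404]  P^+=[0.0477]

H_jac[0,0] = 1.8719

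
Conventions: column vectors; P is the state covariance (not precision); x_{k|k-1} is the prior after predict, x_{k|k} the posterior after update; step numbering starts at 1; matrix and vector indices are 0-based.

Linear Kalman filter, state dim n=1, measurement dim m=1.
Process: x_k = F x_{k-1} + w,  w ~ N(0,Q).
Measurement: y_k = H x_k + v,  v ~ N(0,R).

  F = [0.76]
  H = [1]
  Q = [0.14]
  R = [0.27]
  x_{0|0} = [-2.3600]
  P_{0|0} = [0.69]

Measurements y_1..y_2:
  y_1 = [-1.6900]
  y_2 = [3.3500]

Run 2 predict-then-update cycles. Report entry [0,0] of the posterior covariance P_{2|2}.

P_post[0,0] = 0.1281

step 1: x^-=[-1.7936]  P^-=[0.5385]  S=[0.8085]  K=[0.6661]  nu=[0.1036]  x^+=[-1.7246]  P^+=[0.1798]
step 2: x^-=[-1.3107]  P^-=[0.2439]  S=[0.5139]  K=[0.4746]  nu=[4.6607]  x^+=[0.9012]  P^+=[0.1281]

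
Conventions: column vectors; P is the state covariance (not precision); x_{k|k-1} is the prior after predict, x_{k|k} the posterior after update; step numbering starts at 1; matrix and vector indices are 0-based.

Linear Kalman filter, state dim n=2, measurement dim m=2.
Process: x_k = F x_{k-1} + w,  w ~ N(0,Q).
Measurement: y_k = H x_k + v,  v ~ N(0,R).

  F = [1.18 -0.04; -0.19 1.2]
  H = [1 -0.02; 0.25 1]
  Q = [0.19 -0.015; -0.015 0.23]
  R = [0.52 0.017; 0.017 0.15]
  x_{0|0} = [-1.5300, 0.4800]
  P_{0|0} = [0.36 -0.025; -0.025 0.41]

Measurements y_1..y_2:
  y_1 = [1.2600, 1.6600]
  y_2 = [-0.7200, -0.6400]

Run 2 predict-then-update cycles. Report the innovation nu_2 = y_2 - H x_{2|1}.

step 1: x^-=[-1.8246, 0.8667]  P^-=[0.6943 -0.1510; -0.1510 0.8448]  S=[1.2207 0.0234; 0.0234 0.9627]  K=[0.5711 0.0096; -0.1537 0.8421]  nu=[3.1019, 1.2494]  x^+=[-0.0413, 1.4420]  P^+=[0.2959 -0.0628; -0.0628 0.1394]
step 2: x^-=[-0.1064, 1.7383]  P^-=[0.6081 -0.1775; -0.1775 0.4701]  S=[1.1354 -0.0169; -0.0169 0.5693]  K=[0.5383 -0.0286; -0.1535 0.7431]  nu=[-0.5789, -2.3517]  x^+=[-0.3506, 0.0795]  P^+=[0.2781 -0.0647; -0.0647 0.1250]

innov = [-0.5789, -2.3517]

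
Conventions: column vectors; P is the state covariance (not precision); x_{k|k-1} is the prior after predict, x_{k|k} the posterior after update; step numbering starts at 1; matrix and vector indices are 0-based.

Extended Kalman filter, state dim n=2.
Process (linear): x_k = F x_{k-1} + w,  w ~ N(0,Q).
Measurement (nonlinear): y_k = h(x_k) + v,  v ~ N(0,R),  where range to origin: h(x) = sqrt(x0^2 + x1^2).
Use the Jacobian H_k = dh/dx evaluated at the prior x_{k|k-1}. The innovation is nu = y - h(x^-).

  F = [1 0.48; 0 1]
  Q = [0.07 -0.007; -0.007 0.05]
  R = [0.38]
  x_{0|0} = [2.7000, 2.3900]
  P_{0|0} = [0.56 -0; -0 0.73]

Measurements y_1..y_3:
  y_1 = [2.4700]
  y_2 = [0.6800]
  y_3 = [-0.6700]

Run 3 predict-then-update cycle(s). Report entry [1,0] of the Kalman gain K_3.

K[1,0] = 0.2963

step 1: x^-=[3.8472, 2.3900]  P^-=[0.7982 0.3434; 0.3434 0.7800]  H_jac=[0.8494 0.5277]  S=[1.4810]  K=[0.5802; 0.4749]  nu=[-2.0591]  x^+=[2.6525, 1.4121]  P^+=[0.2997 -0.0646; -0.0646 0.4460]
step 2: x^-=[3.3304, 1.4121]  P^-=[0.4104 0.1425; 0.1425 0.4960]  H_jac=[0.9207 0.3904]  S=[0.9059]  K=[0.4785; 0.3585]  nu=[-2.9374]  x^+=[1.9248, 0.3590]  P^+=[0.2030 -0.0130; -0.0130 0.3796]
step 3: x^-=[2.0971, 0.3590]  P^-=[0.3480 0.1622; 0.1622 0.4296]  H_jac=[0.9857 0.1687]  S=[0.7843]  K=[0.4723; 0.2963]  nu=[-2.7976]  x^+=[0.7759, -0.4700]  P^+=[0.1731 0.0525; 0.0525 0.3607]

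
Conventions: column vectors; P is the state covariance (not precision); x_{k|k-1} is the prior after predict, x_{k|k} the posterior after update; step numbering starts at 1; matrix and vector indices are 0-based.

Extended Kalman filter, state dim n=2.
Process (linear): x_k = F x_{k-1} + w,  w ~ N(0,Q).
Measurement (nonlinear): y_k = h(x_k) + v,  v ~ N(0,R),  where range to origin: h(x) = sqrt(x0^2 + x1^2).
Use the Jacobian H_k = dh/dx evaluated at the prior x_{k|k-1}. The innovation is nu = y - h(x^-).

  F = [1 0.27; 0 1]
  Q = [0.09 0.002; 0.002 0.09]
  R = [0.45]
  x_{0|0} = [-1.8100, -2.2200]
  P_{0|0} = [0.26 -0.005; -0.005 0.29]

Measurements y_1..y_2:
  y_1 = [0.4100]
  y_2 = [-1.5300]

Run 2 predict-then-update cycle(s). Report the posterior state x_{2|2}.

step 1: x^-=[-2.4094, -2.2200]  P^-=[0.3684 0.0753; 0.0753 0.3800]  H_jac=[-0.7354 -0.6776]  S=[0.8988]  K=[-0.3582; -0.3481]  nu=[-2.8662]  x^+=[-1.3826, -1.2223]  P^+=[0.2531 -0.0368; -0.0368 0.2711]
step 2: x^-=[-1.7126, -1.2223]  P^-=[0.3430 0.0384; 0.0384 0.3611]  H_jac=[-0.8140 -0.5809]  S=[0.8354]  K=[-0.3609; -0.2885]  nu=[-3.6341]  x^+=[-0.4011, -0.1738]  P^+=[0.2342 -0.0486; -0.0486 0.2916]

x_post = [-0.4011, -0.1738]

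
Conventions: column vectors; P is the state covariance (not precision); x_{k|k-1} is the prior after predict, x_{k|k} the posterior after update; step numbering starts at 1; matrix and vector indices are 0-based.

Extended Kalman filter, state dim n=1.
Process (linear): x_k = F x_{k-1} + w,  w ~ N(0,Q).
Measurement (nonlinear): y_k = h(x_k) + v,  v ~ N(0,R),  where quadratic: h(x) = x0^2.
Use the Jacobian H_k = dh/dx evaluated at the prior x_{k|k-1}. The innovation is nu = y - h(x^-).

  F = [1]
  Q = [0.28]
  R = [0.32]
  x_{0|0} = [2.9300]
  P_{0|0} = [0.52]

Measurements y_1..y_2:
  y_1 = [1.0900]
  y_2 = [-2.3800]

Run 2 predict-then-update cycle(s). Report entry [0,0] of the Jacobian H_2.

step 1: x^-=[2.9300]  P^-=[0.8000]  H_jac=[5.8600]  S=[27.7917]  K=[0.1687]  nu=[-7.4949]  x^+=[1.6657]  P^+=[0.0092]
step 2: x^-=[1.6657]  P^-=[0.2892]  H_jac=[3.3315]  S=[3.5299]  K=[0.2730]  nu=[-5.1547]  x^+=[0.2587]  P^+=[0.0262]

H_jac[0,0] = 3.3315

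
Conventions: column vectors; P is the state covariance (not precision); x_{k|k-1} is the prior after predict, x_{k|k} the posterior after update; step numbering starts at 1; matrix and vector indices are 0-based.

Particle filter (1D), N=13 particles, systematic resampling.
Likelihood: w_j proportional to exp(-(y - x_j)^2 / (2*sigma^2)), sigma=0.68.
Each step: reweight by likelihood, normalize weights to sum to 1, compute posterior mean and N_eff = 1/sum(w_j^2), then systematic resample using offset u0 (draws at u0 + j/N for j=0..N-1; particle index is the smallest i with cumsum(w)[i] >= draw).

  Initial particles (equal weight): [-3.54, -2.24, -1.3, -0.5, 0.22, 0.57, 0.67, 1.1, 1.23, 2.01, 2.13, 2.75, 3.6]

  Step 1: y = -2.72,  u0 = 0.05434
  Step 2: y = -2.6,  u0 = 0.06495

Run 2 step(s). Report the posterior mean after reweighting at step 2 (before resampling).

post_mean = -2.4537

step 1: w=[0.3500, 0.5645, 0.0818, 0.0035, 0.0001, 0.0000, 0.0000, 0.0000, 0.0000, 0.0000, 0.0000, 0.0000, 0.0000]  mean=-2.6118  Neff=2.2325  idx=[0, 0, 0, 0, 1, 1, 1, 1, 1, 1, 1, 1, 2]
step 2: w=[0.0445, 0.0445, 0.0445, 0.0445, 0.1005, 0.1005, 0.1005, 0.1005, 0.1005, 0.1005, 0.1005, 0.1005, 0.0186]  mean=-2.4537  Neff=11.2394  idx=[1, 3, 4, 5, 5, 6, 7, 8, 9, 9, 10, 11, 12]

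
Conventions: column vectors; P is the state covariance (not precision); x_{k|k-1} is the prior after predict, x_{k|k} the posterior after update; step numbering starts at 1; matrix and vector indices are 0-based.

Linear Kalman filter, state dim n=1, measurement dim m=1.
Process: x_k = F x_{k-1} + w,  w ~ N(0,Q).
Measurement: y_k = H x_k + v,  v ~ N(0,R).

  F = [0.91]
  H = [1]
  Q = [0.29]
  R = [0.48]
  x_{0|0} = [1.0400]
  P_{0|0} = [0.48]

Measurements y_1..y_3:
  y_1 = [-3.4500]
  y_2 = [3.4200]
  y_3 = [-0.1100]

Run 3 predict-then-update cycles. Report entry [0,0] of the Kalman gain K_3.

step 1: x^-=[0.9464]  P^-=[0.6875]  S=[1.1675]  K=[0.5889]  nu=[-4.3964]  x^+=[-1.6425]  P^+=[0.2827]
step 2: x^-=[-1.4946]  P^-=[0.5241]  S=[1.0041]  K=[0.5219]  nu=[4.9146]  x^+=[1.0705]  P^+=[0.2505]
step 3: x^-=[0.9742]  P^-=[0.4975]  S=[0.9775]  K=[0.5089]  nu=[-1.0842]  x^+=[0.4224]  P^+=[0.2443]

K[0,0] = 0.5089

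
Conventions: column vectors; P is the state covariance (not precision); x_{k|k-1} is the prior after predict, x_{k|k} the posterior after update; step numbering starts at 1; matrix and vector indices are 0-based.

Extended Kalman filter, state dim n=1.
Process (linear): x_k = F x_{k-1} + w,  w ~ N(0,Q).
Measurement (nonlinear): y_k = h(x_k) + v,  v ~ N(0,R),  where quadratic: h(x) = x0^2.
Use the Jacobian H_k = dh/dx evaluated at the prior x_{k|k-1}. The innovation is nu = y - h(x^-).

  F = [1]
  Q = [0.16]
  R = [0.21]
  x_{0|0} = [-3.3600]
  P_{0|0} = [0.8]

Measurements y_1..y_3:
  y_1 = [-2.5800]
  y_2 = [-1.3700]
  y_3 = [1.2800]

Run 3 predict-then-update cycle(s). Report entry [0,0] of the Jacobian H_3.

H_jac[0,0] = -0.6280

step 1: x^-=[-3.3600]  P^-=[0.9600]  H_jac=[-6.7200]  S=[43.5621]  K=[-0.1481]  nu=[-13.8696]  x^+=[-1.3060]  P^+=[0.0046]
step 2: x^-=[-1.3060]  P^-=[0.1646]  H_jac=[-2.6120]  S=[1.3332]  K=[-0.3225]  nu=[-3.0757]  x^+=[-0.3140]  P^+=[0.0259]
step 3: x^-=[-0.3140]  P^-=[0.1859]  H_jac=[-0.6280]  S=[0.2833]  K=[-0.4121]  nu=[1.1814]  x^+=[-0.8009]  P^+=[0.1378]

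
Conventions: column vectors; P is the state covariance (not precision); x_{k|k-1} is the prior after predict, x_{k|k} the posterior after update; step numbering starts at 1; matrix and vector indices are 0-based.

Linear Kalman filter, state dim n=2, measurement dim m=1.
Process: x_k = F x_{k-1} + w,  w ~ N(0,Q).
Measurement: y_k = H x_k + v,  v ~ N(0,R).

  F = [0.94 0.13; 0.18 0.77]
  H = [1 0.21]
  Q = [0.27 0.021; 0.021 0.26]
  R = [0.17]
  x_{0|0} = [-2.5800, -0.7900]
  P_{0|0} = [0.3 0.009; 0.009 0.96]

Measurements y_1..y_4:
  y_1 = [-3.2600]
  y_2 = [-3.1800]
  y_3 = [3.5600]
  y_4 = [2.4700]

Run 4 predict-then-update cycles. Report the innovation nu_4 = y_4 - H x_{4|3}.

innov = [0.8739]

step 1: x^-=[-2.5279, -1.0727]  P^-=[0.5535 0.1746; 0.1746 0.8414]  S=[0.8339]  K=[0.7077; 0.4212]  nu=[-0.5068]  x^+=[-2.8866, -1.2862]  P^+=[0.1358 -0.0740; -0.0740 0.6934]
step 2: x^-=[-2.8806, -1.5100]  P^-=[0.3837 0.0581; 0.0581 0.6550]  S=[0.6070]  K=[0.6522; 0.3223]  nu=[0.0177]  x^+=[-2.8691, -1.5043]  P^+=[0.1255 -0.0695; -0.0695 0.5920]
step 3: x^-=[-2.8925, -1.6747]  P^-=[0.3739 0.0495; 0.0495 0.5958]  S=[0.5910]  K=[0.6503; 0.2955]  nu=[6.8042]  x^+=[1.5321, 0.3362]  P^+=[0.1240 -0.0640; -0.0640 0.5441]
step 4: x^-=[1.4839, 0.5347]  P^-=[0.3731 0.0486; 0.0486 0.5689]  S=[0.5886]  K=[0.6512; 0.2855]  nu=[0.8739]  x^+=[2.0529, 0.7842]  P^+=[0.1235 -0.0608; -0.0608 0.5209]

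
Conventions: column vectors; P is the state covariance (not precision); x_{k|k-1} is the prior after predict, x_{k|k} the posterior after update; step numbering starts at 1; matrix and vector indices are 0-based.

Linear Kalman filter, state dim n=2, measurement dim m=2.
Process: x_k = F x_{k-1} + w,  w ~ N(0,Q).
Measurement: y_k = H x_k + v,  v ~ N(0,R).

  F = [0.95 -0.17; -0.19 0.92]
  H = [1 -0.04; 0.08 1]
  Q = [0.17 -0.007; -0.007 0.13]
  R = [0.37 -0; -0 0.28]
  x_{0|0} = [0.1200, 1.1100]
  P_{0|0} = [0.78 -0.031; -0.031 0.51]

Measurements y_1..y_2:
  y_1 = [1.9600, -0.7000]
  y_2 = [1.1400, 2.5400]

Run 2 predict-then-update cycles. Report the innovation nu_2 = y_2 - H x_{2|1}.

step 1: x^-=[-0.0747, 0.9984]  P^-=[0.8987 -0.2556; -0.2556 0.6007]  S=[1.2901 -0.2070; -0.2070 0.8455]  K=[0.6970 -0.0467; -0.1111 0.6590]  nu=[2.0746, -1.6924]  x^+=[1.4505, -0.3474]  P^+=[0.2566 -0.0336; -0.0336 0.1872]
step 2: x^-=[1.4370, -0.5952]  P^-=[0.4178 -0.1130; -0.1130 0.3095]  S=[0.7973 -0.0916; -0.0916 0.5741]  K=[0.5233 -0.0552; -0.0990 0.5075]  nu=[-0.3208, 3.0202]  x^+=[1.1025, 0.9695]  P^+=[0.1924 -0.0308; -0.0308 0.1446]

innov = [-0.3208, 3.0202]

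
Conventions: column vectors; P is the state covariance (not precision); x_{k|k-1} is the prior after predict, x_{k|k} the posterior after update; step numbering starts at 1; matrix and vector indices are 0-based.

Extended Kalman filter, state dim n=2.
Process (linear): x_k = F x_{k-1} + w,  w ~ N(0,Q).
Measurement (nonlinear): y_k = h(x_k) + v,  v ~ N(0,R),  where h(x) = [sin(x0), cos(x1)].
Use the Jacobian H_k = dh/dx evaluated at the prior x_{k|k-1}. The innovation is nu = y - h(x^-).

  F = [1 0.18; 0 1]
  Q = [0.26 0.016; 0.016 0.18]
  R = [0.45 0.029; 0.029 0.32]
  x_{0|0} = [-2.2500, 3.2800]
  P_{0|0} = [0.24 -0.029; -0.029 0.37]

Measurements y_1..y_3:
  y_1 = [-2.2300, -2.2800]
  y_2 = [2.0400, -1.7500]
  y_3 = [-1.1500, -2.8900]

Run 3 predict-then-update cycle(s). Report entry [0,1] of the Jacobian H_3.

H_jac[0,1] = 0.0000

step 1: x^-=[-1.6596, 3.2800]  P^-=[0.5015 0.0536; 0.0536 0.5500]  H_jac=[-0.0887 0.0000; 0.0000 0.1380]  S=[0.4539 0.0283; 0.0283 0.3305]  K=[-0.0999 0.0309; -0.0249 0.2318]  nu=[-1.2339, -1.2896]  x^+=[-1.5762, 3.0119]  P^+=[0.4969 0.0508; 0.0508 0.5323]
step 2: x^-=[-1.0341, 3.0119]  P^-=[0.7924 0.1626; 0.1626 0.7123]  H_jac=[0.5113 0.0000; 0.0000 -0.1293]  S=[0.6572 0.0182; 0.0182 0.3319]  K=[0.6192 -0.0974; 0.1344 -0.2849]  nu=[2.8994, -0.7584]  x^+=[0.8352, 3.6177]  P^+=[0.5395 0.1021; 0.1021 0.6749]
step 3: x^-=[1.4864, 3.6177]  P^-=[0.8581 0.2396; 0.2396 0.8549]  H_jac=[0.0843 0.0000; 0.0000 0.4583]  S=[0.4561 0.0383; 0.0383 0.4996]  K=[0.1410 0.2090; -0.0216 0.7859]  nu=[-2.1464, -2.0012]  x^+=[0.7654, 2.0913]  P^+=[0.8249 0.1549; 0.1549 0.5474]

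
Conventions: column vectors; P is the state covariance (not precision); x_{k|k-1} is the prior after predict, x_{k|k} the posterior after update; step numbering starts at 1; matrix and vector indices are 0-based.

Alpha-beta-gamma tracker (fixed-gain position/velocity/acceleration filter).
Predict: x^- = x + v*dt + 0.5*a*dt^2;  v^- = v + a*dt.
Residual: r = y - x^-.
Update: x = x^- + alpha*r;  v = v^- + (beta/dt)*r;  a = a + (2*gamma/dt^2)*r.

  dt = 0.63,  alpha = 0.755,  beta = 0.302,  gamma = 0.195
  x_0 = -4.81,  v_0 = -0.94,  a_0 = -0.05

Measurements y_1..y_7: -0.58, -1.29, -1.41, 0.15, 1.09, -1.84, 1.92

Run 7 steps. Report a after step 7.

a_post = -1.1586

step 1: x_pred=-5.4121  r=4.8321  x^+=-1.7639  v^+=1.3449  a^+=4.6981
step 2: x_pred=0.0157  r=-1.3057  x^+=-0.9701  v^+=3.6787  a^+=3.4151
step 3: x_pred=2.0252  r=-3.4352  x^+=-0.5684  v^+=4.1835  a^+=0.0396
step 4: x_pred=2.0751  r=-1.9251  x^+=0.6217  v^+=3.2856  a^+=-1.8521
step 5: x_pred=2.3241  r=-1.2341  x^+=1.3923  v^+=1.5273  a^+=-3.0647
step 6: x_pred=1.7463  r=-3.5863  x^+=-0.9613  v^+=-2.1226  a^+=-6.5886
step 7: x_pred=-3.6061  r=5.5261  x^+=0.5661  v^+=-3.6245  a^+=-1.1586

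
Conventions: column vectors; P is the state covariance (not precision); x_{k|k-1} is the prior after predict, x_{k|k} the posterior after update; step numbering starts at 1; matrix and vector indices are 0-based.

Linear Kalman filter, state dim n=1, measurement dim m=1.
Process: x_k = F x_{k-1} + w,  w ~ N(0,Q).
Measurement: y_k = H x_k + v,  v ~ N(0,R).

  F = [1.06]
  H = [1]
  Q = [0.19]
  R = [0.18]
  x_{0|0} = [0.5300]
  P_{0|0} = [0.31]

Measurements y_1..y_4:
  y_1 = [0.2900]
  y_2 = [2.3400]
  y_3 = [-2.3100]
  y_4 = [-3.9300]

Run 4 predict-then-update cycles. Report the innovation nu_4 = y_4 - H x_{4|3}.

step 1: x^-=[0.5618]  P^-=[0.5383]  S=[0.7183]  K=[0.7494]  nu=[-0.2718]  x^+=[0.3581]  P^+=[0.1349]
step 2: x^-=[0.3796]  P^-=[0.3416]  S=[0.5216]  K=[0.6549]  nu=[1.9604]  x^+=[1.6634]  P^+=[0.1179]
step 3: x^-=[1.7632]  P^-=[0.3224]  S=[0.5024]  K=[0.6418]  nu=[-4.0732]  x^+=[-0.8508]  P^+=[0.1155]
step 4: x^-=[-0.9018]  P^-=[0.3198]  S=[0.4998]  K=[0.6399]  nu=[-3.0282]  x^+=[-2.8394]  P^+=[0.1152]

innov = [-3.0282]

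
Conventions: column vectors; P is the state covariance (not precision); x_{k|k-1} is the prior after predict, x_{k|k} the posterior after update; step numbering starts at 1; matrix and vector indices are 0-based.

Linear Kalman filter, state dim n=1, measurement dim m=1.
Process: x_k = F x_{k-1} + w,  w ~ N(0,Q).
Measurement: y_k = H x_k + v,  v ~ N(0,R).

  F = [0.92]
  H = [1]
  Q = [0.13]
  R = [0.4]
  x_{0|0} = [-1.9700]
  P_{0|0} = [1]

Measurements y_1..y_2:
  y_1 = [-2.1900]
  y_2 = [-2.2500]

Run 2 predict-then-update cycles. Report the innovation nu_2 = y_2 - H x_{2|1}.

step 1: x^-=[-1.8124]  P^-=[0.9764]  S=[1.3764]  K=[0.7094]  nu=[-0.3776]  x^+=[-2.0803]  P^+=[0.2838]
step 2: x^-=[-1.9138]  P^-=[0.3702]  S=[0.7702]  K=[0.4806]  nu=[-0.3362]  x^+=[-2.0754]  P^+=[0.1923]

innov = [-0.3362]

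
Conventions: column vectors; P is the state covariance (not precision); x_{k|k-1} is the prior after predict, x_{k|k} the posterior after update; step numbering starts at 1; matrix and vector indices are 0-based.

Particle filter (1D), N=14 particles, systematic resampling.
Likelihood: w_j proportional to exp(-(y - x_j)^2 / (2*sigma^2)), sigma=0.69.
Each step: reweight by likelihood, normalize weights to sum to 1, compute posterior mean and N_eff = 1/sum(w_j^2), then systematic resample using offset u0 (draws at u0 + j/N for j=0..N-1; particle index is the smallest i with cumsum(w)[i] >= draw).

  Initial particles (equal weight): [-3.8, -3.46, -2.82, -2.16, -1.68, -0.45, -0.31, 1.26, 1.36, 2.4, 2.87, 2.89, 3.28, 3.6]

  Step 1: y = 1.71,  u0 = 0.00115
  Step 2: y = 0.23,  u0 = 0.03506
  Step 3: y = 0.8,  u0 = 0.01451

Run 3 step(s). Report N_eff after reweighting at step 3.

step 1: w=[0.0000, 0.0000, 0.0000, 0.0000, 0.0000, 0.0026, 0.0048, 0.2798, 0.3043, 0.2099, 0.0842, 0.0802, 0.0260, 0.0081]  mean=1.8558  Neff=4.3613  idx=[5, 7, 7, 7, 7, 8, 8, 8, 8, 9, 9, 9, 10, 11]
step 2: w=[0.2053, 0.1095, 0.1095, 0.1095, 0.1095, 0.0873, 0.0873, 0.0873, 0.0873, 0.0024, 0.0024, 0.0024, 0.0002, 0.0002]  mean=0.9526  Neff=8.2914  idx=[0, 0, 0, 1, 2, 2, 3, 4, 4, 5, 6, 7, 7, 8]
step 3: w=[0.0216, 0.0216, 0.0216, 0.0891, 0.0891, 0.0891, 0.0891, 0.0891, 0.0891, 0.0801, 0.0801, 0.0801, 0.0801, 0.0801]  mean=1.1894  Neff=12.3241  idx=[0, 3, 4, 4, 5, 6, 7, 8, 8, 9, 10, 11, 12, 13]

N_eff = 12.3241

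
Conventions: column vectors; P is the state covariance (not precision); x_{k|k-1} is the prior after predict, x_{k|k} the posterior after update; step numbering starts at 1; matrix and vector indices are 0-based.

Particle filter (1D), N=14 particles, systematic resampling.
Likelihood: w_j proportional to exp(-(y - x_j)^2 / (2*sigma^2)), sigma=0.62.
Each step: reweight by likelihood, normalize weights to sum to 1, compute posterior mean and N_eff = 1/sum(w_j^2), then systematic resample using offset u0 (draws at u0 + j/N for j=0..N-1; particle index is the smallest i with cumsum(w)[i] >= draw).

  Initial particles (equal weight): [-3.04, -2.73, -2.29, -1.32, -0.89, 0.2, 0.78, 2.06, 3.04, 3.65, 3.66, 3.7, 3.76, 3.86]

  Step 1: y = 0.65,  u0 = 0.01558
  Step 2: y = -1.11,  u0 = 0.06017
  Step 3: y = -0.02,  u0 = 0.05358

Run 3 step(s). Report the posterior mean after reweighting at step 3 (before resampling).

step 1: w=[0.0000, 0.0000, 0.0000, 0.0034, 0.0244, 0.4099, 0.5218, 0.0402, 0.0003, 0.0000, 0.0000, 0.0000, 0.0000, 0.0000]  mean=0.5465  Neff=2.2600  idx=[4, 5, 5, 5, 5, 5, 6, 6, 6, 6, 6, 6, 6, 6]
step 2: w=[0.6049, 0.0691, 0.0691, 0.0691, 0.0691, 0.0691, 0.0062, 0.0062, 0.0062, 0.0062, 0.0062, 0.0062, 0.0062, 0.0062]  mean=-0.4307  Neff=2.5632  idx=[0, 0, 0, 0, 0, 0, 0, 0, 1, 2, 3, 4, 5, 12]
step 3: w=[0.0460, 0.0460, 0.0460, 0.0460, 0.0460, 0.0460, 0.0460, 0.0460, 0.1157, 0.1157, 0.1157, 0.1157, 0.1157, 0.0536]  mean=-0.1702  Neff=11.5350  idx=[1, 2, 4, 5, 7, 8, 8, 9, 10, 10, 11, 12, 12, 13]

post_mean = -0.1702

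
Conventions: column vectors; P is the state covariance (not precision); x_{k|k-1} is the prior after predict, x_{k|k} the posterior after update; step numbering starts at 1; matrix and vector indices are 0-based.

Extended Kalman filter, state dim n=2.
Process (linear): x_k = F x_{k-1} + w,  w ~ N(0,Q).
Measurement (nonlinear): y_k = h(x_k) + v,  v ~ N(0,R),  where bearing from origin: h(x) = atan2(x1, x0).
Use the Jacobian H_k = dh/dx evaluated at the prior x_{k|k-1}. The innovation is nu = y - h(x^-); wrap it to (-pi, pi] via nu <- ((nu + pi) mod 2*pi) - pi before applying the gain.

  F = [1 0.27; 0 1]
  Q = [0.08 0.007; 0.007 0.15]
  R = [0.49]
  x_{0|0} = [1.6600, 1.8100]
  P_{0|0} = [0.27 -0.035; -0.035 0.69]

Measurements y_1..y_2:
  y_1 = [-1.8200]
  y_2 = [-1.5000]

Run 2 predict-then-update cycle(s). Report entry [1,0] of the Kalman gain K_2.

K[1,0] = 0.4650

step 1: x^-=[2.1487, 1.8100]  P^-=[0.3814 0.1583; 0.1583 0.8400]  H_jac=[-0.2293 0.2722]  S=[0.5525]  K=[-0.0803; 0.3482]  nu=[-2.5200]  x^+=[2.3511, 0.9326]  P^+=[0.3778 0.1737; 0.1737 0.7730]
step 2: x^-=[2.6029, 0.9326]  P^-=[0.6080 0.3895; 0.3895 0.9230]  H_jac=[-0.1220 0.3405]  S=[0.5737]  K=[0.1018; 0.4650]  nu=[-1.8441]  x^+=[2.4151, 0.0752]  P^+=[0.6021 0.3623; 0.3623 0.7990]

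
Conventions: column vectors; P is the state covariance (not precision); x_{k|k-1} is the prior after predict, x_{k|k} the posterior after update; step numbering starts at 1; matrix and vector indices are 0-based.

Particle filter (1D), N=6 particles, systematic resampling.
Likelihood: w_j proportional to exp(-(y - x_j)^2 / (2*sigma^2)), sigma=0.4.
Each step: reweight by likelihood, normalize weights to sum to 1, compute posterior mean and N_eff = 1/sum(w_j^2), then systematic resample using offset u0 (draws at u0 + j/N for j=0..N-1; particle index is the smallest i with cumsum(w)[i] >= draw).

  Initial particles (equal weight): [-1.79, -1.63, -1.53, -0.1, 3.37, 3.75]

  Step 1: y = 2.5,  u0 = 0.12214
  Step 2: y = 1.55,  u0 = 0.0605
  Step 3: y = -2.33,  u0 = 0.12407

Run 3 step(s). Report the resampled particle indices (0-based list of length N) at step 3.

step 1: w=[0.0000, 0.0000, 0.0000, 0.0000, 0.9254, 0.0746]  mean=3.3984  Neff=1.1603  idx=[4, 4, 4, 4, 4, 5]
step 2: w=[0.1997, 0.1997, 0.1997, 0.1997, 0.1997, 0.0017]  mean=3.3706  Neff=5.0168  idx=[0, 1, 1, 2, 3, 4]
step 3: w=[0.1667, 0.1667, 0.1667, 0.1667, 0.1667, 0.1667]  mean=3.3700  Neff=6.0000  idx=[0, 1, 2, 3, 4, 5]

resampled_idx = [0, 1, 2, 3, 4, 5]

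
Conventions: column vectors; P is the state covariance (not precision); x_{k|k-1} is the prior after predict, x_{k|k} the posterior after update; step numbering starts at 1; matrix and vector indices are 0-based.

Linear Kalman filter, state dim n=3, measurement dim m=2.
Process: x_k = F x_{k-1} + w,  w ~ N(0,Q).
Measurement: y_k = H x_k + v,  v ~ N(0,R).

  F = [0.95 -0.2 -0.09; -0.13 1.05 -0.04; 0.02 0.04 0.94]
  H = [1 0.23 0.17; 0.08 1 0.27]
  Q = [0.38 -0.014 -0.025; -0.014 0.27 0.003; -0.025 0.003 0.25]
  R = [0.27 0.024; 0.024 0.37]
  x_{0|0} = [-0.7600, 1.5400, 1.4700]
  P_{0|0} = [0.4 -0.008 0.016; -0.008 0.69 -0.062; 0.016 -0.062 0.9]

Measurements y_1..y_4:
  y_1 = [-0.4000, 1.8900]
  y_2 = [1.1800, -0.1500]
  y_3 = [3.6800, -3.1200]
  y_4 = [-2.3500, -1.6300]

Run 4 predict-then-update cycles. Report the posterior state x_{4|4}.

step 1: x^-=[-1.1623, 1.6570, 1.4282]  P^-=[0.7740 -0.2083 -0.0732; -0.2083 1.0465 -0.0661; -0.0732 -0.0661 1.0424]  S=[1.0036 0.1262; 0.1262 1.4253]  K=[0.7339 -0.1816; -0.0690 0.7161; 0.0708 0.1407]  nu=[0.1384, -0.0596]  x^+=[-1.0499, 1.6047, 1.4296]  P^+=[0.2201 -0.0401 -0.1003; -0.0401 0.3232 -0.2100; -0.1003 -0.2100 1.0067]
step 2: x^-=[-1.4470, 1.7643, 1.3870]  P^-=[0.6245 -0.1257 -0.1591; -0.1257 0.6592 -0.2171; -0.1591 -0.2171 1.1205]  S=[0.8329 0.0535; 0.0535 0.9707]  K=[0.6930 -0.1605; -0.0524 0.6113; -0.0272 0.0764]  nu=[1.9854, -2.1730]  x^+=[0.2775, 0.3319, 1.1670]  P^+=[0.2115 -0.0233 -0.1346; -0.0233 0.2977 -0.2625; -0.1346 -0.2625 1.1144]
step 3: x^-=[0.0922, 0.2657, 1.1158]  P^-=[0.6142 -0.0962 -0.1881; -0.0962 0.6305 -0.2694; -0.1881 -0.2694 1.2104]  S=[0.8233 0.0598; 0.0598 0.9237]  K=[0.6913 -0.1507; -0.0398 0.5981; -0.0574 0.0495]  nu=[3.3370, -3.6944]  x^+=[2.9560, -2.0769, 0.7412]  P^+=[0.2123 -0.0154 -0.1511; -0.0154 0.3016 -0.2965; -0.1511 -0.2965 1.2058]
step 4: x^-=[3.1569, -2.5947, 0.6728]  P^-=[0.6144 -0.0853 -0.2037; -0.0853 0.6356 -0.3041; -0.2037 -0.3041 1.2880]  S=[0.8229 0.0632; 0.0632 0.9168]  K=[0.6920 -0.1472; -0.0348 0.5987; -0.0692 0.0346]  nu=[-5.0245, 0.5305]  x^+=[-0.3979, -2.1020, 1.0387]  P^+=[0.2134 -0.0112 -0.1618; -0.0112 0.3086 -0.3224; -0.1618 -0.3224 1.2832]

x_post = [-0.3979, -2.1020, 1.0387]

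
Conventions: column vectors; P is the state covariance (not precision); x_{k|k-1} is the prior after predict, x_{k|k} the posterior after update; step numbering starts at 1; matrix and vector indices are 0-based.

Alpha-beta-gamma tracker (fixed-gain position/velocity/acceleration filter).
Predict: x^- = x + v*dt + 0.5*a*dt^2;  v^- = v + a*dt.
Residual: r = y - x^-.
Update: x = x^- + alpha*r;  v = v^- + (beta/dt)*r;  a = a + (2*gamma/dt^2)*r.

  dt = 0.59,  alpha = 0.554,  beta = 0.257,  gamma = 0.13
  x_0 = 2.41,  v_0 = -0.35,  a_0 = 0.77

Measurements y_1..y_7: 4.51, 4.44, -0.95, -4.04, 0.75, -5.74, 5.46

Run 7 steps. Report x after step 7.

x_post = -1.9208

step 1: x_pred=2.3375  r=2.1725  x^+=3.5411  v^+=1.0506  a^+=2.3927
step 2: x_pred=4.5774  r=-0.1374  x^+=4.5013  v^+=2.4024  a^+=2.2900
step 3: x_pred=6.3173  r=-7.2673  x^+=2.2912  v^+=0.5880  a^+=-3.1380
step 4: x_pred=2.0920  r=-6.1320  x^+=-1.3051  v^+=-3.9345  a^+=-7.7180
step 5: x_pred=-4.9698  r=5.7198  x^+=-1.8010  v^+=-5.9966  a^+=-3.4458
step 6: x_pred=-5.9388  r=0.1988  x^+=-5.8286  v^+=-7.9430  a^+=-3.2974
step 7: x_pred=-11.0890  r=16.5490  x^+=-1.9208  v^+=-2.6799  a^+=9.0632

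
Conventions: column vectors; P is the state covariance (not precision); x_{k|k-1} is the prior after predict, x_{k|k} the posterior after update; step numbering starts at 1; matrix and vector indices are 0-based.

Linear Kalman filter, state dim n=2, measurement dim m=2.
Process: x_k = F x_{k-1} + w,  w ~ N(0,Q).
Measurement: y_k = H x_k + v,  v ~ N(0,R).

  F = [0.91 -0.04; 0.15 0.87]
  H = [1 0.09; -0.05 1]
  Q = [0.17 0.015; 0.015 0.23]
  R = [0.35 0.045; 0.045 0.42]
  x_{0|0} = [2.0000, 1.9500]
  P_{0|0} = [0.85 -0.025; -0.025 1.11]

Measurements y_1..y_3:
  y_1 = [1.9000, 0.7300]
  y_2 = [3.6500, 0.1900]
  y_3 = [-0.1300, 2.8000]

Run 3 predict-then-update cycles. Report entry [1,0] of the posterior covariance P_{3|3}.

P_post[1,0] = 0.0180

step 1: x^-=[1.7420, 1.9965]  P^-=[0.8775 0.0728; 0.0728 1.0828]  S=[1.2493 0.1710; 0.1710 1.4977]  K=[0.7161 -0.0625; 0.0382 0.7162]  nu=[-0.0217, -1.1794]  x^+=[1.8002, 1.1510]  P^+=[0.2462 0.0183; 0.0183 0.3034]
step 2: x^-=[1.5921, 1.2714]  P^-=[0.3730 0.0524; 0.0524 0.4700]  S=[0.7363 0.1208; 0.1208 0.8857]  K=[0.5184 -0.0326; 0.0430 0.5218]  nu=[1.9435, -1.0018]  x^+=[2.6323, 0.8322]  P^+=[0.1783 0.0186; 0.0186 0.2220]
step 3: x^-=[2.3621, 1.1189]  P^-=[0.3167 0.0462; 0.0462 0.4069]  S=[0.6783 0.1118; 0.1118 0.8231]  K=[0.4776 -0.0280; 0.0420 0.4859]  nu=[-2.5928, 1.7992]  x^+=[1.0734, 1.8841]  P^+=[0.1643 0.0180; 0.0180 0.2068]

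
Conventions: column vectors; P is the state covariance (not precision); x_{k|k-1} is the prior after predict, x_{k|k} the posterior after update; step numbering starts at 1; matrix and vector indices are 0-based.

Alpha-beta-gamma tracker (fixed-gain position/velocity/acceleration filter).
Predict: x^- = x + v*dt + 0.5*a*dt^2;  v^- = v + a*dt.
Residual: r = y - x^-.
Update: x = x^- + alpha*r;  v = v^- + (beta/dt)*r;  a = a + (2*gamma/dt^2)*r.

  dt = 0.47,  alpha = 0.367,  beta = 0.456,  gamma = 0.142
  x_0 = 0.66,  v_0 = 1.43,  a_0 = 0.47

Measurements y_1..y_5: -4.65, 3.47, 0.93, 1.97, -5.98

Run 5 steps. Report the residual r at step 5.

step 1: x_pred=1.3840  r=-6.0340  x^+=-0.8305  v^+=-4.2034  a^+=-7.2876
step 2: x_pred=-3.6110  r=7.0810  x^+=-1.0123  v^+=-0.7585  a^+=1.8160
step 3: x_pred=-1.1682  r=2.0982  x^+=-0.3981  v^+=2.1307  a^+=4.5135
step 4: x_pred=1.1018  r=0.8682  x^+=1.4204  v^+=5.0944  a^+=5.6297
step 5: x_pred=4.4366  r=-10.4166  x^+=0.6137  v^+=-2.3659  a^+=-7.7624

resid = -10.4166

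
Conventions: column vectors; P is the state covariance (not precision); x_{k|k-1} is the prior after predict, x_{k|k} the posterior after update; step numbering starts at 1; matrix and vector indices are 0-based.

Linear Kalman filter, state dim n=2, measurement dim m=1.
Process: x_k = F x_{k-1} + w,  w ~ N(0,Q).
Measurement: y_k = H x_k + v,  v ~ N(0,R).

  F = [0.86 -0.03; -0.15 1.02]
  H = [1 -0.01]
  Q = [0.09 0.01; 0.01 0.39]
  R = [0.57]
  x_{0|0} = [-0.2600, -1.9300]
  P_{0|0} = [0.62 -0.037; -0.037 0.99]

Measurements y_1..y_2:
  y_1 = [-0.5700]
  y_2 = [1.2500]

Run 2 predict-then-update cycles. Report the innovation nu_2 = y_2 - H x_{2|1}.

innov = [1.4968]

step 1: x^-=[-0.1657, -1.9296]  P^-=[0.5514 -0.1329; -0.1329 1.4453]  S=[1.1242]  K=[0.4916; -0.1311]  nu=[-0.4236]  x^+=[-0.3740, -1.8741]  P^+=[0.2796 -0.0605; -0.0605 1.4260]
step 2: x^-=[-0.2654, -1.8555]  P^-=[0.3012 -0.1230; -0.1230 1.8984]  S=[0.8739]  K=[0.3461; -0.1625]  nu=[1.4968]  x^+=[0.2527, -2.0987]  P^+=[0.1965 -0.0739; -0.0739 1.8753]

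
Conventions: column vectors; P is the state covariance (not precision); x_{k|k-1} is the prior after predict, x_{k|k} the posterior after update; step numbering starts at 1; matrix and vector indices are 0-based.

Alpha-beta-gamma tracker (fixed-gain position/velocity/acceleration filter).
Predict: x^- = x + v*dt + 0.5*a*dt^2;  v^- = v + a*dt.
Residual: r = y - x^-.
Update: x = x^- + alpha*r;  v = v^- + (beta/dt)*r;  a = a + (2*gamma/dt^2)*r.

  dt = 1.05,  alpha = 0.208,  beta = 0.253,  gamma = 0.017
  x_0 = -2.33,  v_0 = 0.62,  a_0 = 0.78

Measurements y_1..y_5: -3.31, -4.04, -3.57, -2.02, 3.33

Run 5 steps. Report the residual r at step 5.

resid = 2.8340

step 1: x_pred=-1.2490  r=-2.0610  x^+=-1.6777  v^+=0.9424  a^+=0.7164
step 2: x_pred=-0.2932  r=-3.7468  x^+=-1.0726  v^+=0.7919  a^+=0.6009
step 3: x_pred=0.0901  r=-3.6601  x^+=-0.6712  v^+=0.5409  a^+=0.4880
step 4: x_pred=0.1658  r=-2.1858  x^+=-0.2888  v^+=0.5266  a^+=0.4206
step 5: x_pred=0.4960  r=2.8340  x^+=1.0855  v^+=1.6511  a^+=0.5080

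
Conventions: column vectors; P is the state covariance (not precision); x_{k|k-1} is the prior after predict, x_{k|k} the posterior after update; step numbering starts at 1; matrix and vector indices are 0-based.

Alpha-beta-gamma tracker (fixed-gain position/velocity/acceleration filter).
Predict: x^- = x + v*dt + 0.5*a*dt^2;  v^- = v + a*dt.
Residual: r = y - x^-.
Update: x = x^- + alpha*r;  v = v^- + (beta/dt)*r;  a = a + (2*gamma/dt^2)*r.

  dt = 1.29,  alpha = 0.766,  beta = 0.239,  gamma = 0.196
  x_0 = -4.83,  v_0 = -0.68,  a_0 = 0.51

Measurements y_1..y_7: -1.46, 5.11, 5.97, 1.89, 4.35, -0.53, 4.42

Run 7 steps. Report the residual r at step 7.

resid = 11.9396

step 1: x_pred=-5.2829  r=3.8229  x^+=-2.3545  v^+=0.6862  a^+=1.4105
step 2: x_pred=-0.2958  r=5.4058  x^+=3.8450  v^+=3.5073  a^+=2.6839
step 3: x_pred=10.6026  r=-4.6326  x^+=7.0540  v^+=6.1112  a^+=1.5927
step 4: x_pred=16.2627  r=-14.3727  x^+=5.2532  v^+=5.5029  a^+=-1.7930
step 5: x_pred=10.8601  r=-6.5101  x^+=5.8734  v^+=1.9838  a^+=-3.3266
step 6: x_pred=5.6646  r=-6.1946  x^+=0.9195  v^+=-3.4551  a^+=-4.7858
step 7: x_pred=-7.5196  r=11.9396  x^+=1.6261  v^+=-7.4167  a^+=-1.9732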